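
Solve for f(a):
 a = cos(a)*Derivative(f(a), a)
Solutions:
 f(a) = C1 + Integral(a/cos(a), a)


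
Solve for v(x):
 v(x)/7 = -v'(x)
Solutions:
 v(x) = C1*exp(-x/7)


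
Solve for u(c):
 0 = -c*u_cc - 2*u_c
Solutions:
 u(c) = C1 + C2/c


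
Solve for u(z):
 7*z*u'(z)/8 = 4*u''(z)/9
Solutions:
 u(z) = C1 + C2*erfi(3*sqrt(7)*z/8)


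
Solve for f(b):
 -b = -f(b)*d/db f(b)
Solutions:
 f(b) = -sqrt(C1 + b^2)
 f(b) = sqrt(C1 + b^2)


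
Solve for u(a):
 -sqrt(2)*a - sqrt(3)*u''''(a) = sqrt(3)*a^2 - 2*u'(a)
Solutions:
 u(a) = C1 + C4*exp(2^(1/3)*3^(5/6)*a/3) + sqrt(3)*a^3/6 + sqrt(2)*a^2/4 + (C2*sin(6^(1/3)*a/2) + C3*cos(6^(1/3)*a/2))*exp(-2^(1/3)*3^(5/6)*a/6)


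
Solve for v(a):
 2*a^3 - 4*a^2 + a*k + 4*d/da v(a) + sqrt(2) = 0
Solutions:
 v(a) = C1 - a^4/8 + a^3/3 - a^2*k/8 - sqrt(2)*a/4


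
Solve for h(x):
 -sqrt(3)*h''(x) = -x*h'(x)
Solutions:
 h(x) = C1 + C2*erfi(sqrt(2)*3^(3/4)*x/6)


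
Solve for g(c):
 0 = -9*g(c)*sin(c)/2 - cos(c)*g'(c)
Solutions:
 g(c) = C1*cos(c)^(9/2)


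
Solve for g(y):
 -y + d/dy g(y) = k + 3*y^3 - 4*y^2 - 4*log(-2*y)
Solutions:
 g(y) = C1 + 3*y^4/4 - 4*y^3/3 + y^2/2 + y*(k - 4*log(2) + 4) - 4*y*log(-y)


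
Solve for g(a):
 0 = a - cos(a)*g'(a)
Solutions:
 g(a) = C1 + Integral(a/cos(a), a)


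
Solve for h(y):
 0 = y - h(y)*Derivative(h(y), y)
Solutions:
 h(y) = -sqrt(C1 + y^2)
 h(y) = sqrt(C1 + y^2)


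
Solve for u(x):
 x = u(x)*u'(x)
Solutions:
 u(x) = -sqrt(C1 + x^2)
 u(x) = sqrt(C1 + x^2)


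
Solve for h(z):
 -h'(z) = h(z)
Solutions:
 h(z) = C1*exp(-z)


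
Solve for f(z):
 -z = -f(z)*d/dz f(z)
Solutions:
 f(z) = -sqrt(C1 + z^2)
 f(z) = sqrt(C1 + z^2)


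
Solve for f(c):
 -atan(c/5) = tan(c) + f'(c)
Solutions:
 f(c) = C1 - c*atan(c/5) + 5*log(c^2 + 25)/2 + log(cos(c))


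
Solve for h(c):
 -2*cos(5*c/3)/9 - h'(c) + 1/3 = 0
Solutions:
 h(c) = C1 + c/3 - 2*sin(5*c/3)/15


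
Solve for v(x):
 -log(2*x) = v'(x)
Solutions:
 v(x) = C1 - x*log(x) - x*log(2) + x


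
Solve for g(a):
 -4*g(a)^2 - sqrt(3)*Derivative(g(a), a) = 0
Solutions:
 g(a) = 3/(C1 + 4*sqrt(3)*a)


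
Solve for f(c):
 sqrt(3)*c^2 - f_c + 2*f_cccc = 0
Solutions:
 f(c) = C1 + C4*exp(2^(2/3)*c/2) + sqrt(3)*c^3/3 + (C2*sin(2^(2/3)*sqrt(3)*c/4) + C3*cos(2^(2/3)*sqrt(3)*c/4))*exp(-2^(2/3)*c/4)


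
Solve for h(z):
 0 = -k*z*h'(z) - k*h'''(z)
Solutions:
 h(z) = C1 + Integral(C2*airyai(-z) + C3*airybi(-z), z)


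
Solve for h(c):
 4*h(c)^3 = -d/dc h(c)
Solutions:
 h(c) = -sqrt(2)*sqrt(-1/(C1 - 4*c))/2
 h(c) = sqrt(2)*sqrt(-1/(C1 - 4*c))/2


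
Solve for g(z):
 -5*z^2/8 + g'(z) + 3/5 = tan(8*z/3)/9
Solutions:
 g(z) = C1 + 5*z^3/24 - 3*z/5 - log(cos(8*z/3))/24


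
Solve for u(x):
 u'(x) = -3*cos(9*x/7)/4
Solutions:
 u(x) = C1 - 7*sin(9*x/7)/12


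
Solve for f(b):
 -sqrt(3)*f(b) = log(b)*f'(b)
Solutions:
 f(b) = C1*exp(-sqrt(3)*li(b))


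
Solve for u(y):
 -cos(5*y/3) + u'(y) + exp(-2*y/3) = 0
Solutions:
 u(y) = C1 + 3*sin(5*y/3)/5 + 3*exp(-2*y/3)/2


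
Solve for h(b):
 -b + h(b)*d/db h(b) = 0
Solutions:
 h(b) = -sqrt(C1 + b^2)
 h(b) = sqrt(C1 + b^2)


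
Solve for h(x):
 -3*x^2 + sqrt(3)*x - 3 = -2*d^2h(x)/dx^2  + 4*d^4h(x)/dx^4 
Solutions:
 h(x) = C1 + C2*x + C3*exp(-sqrt(2)*x/2) + C4*exp(sqrt(2)*x/2) + x^4/8 - sqrt(3)*x^3/12 + 15*x^2/4


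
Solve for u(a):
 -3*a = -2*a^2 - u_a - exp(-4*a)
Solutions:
 u(a) = C1 - 2*a^3/3 + 3*a^2/2 + exp(-4*a)/4


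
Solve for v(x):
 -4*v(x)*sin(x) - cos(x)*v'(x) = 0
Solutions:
 v(x) = C1*cos(x)^4


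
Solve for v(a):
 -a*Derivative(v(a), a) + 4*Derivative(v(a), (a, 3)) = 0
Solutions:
 v(a) = C1 + Integral(C2*airyai(2^(1/3)*a/2) + C3*airybi(2^(1/3)*a/2), a)


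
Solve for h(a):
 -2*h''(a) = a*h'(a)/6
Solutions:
 h(a) = C1 + C2*erf(sqrt(6)*a/12)


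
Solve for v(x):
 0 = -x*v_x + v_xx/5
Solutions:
 v(x) = C1 + C2*erfi(sqrt(10)*x/2)


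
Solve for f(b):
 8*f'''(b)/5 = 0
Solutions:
 f(b) = C1 + C2*b + C3*b^2


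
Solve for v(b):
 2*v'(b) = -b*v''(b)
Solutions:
 v(b) = C1 + C2/b


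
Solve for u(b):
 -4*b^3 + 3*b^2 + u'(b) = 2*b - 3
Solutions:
 u(b) = C1 + b^4 - b^3 + b^2 - 3*b


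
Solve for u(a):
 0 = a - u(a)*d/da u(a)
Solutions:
 u(a) = -sqrt(C1 + a^2)
 u(a) = sqrt(C1 + a^2)


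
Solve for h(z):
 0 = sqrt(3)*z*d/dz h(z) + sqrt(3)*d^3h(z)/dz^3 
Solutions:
 h(z) = C1 + Integral(C2*airyai(-z) + C3*airybi(-z), z)


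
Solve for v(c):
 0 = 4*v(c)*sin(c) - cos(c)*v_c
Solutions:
 v(c) = C1/cos(c)^4


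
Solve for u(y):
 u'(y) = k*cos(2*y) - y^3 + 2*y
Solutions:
 u(y) = C1 + k*sin(2*y)/2 - y^4/4 + y^2


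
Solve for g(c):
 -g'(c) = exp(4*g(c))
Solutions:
 g(c) = log(-I*(1/(C1 + 4*c))^(1/4))
 g(c) = log(I*(1/(C1 + 4*c))^(1/4))
 g(c) = log(-(1/(C1 + 4*c))^(1/4))
 g(c) = log(1/(C1 + 4*c))/4


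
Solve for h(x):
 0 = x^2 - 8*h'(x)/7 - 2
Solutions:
 h(x) = C1 + 7*x^3/24 - 7*x/4


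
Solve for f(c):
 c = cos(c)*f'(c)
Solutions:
 f(c) = C1 + Integral(c/cos(c), c)


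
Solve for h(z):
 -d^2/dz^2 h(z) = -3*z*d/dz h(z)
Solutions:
 h(z) = C1 + C2*erfi(sqrt(6)*z/2)


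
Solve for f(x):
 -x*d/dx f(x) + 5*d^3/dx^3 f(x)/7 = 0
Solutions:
 f(x) = C1 + Integral(C2*airyai(5^(2/3)*7^(1/3)*x/5) + C3*airybi(5^(2/3)*7^(1/3)*x/5), x)


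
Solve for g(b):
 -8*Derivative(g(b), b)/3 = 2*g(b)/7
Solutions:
 g(b) = C1*exp(-3*b/28)


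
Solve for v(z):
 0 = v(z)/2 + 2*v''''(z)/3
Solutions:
 v(z) = (C1*sin(3^(1/4)*z/2) + C2*cos(3^(1/4)*z/2))*exp(-3^(1/4)*z/2) + (C3*sin(3^(1/4)*z/2) + C4*cos(3^(1/4)*z/2))*exp(3^(1/4)*z/2)


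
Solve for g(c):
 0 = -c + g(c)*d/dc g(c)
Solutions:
 g(c) = -sqrt(C1 + c^2)
 g(c) = sqrt(C1 + c^2)


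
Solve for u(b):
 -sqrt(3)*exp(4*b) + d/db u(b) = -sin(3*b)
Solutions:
 u(b) = C1 + sqrt(3)*exp(4*b)/4 + cos(3*b)/3


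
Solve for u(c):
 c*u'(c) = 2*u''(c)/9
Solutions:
 u(c) = C1 + C2*erfi(3*c/2)


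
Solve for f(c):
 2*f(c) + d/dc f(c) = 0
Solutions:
 f(c) = C1*exp(-2*c)


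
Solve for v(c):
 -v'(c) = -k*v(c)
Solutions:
 v(c) = C1*exp(c*k)


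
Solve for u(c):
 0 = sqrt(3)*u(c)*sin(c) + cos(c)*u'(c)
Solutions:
 u(c) = C1*cos(c)^(sqrt(3))


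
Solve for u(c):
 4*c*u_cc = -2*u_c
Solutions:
 u(c) = C1 + C2*sqrt(c)


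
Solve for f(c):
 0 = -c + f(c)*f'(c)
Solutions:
 f(c) = -sqrt(C1 + c^2)
 f(c) = sqrt(C1 + c^2)


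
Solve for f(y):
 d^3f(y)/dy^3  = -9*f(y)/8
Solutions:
 f(y) = C3*exp(-3^(2/3)*y/2) + (C1*sin(3*3^(1/6)*y/4) + C2*cos(3*3^(1/6)*y/4))*exp(3^(2/3)*y/4)


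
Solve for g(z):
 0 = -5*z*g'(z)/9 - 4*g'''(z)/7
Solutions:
 g(z) = C1 + Integral(C2*airyai(-210^(1/3)*z/6) + C3*airybi(-210^(1/3)*z/6), z)


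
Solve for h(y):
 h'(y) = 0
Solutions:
 h(y) = C1


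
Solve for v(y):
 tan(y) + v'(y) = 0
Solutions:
 v(y) = C1 + log(cos(y))


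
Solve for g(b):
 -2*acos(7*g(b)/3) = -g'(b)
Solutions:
 Integral(1/acos(7*_y/3), (_y, g(b))) = C1 + 2*b


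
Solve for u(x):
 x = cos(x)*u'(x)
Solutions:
 u(x) = C1 + Integral(x/cos(x), x)


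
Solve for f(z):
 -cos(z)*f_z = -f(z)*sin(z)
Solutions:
 f(z) = C1/cos(z)


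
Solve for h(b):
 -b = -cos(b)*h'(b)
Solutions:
 h(b) = C1 + Integral(b/cos(b), b)


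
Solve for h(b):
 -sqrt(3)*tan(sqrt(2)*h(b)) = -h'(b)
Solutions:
 h(b) = sqrt(2)*(pi - asin(C1*exp(sqrt(6)*b)))/2
 h(b) = sqrt(2)*asin(C1*exp(sqrt(6)*b))/2


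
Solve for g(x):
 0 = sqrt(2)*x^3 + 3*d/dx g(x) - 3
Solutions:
 g(x) = C1 - sqrt(2)*x^4/12 + x


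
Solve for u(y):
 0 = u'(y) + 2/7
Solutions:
 u(y) = C1 - 2*y/7


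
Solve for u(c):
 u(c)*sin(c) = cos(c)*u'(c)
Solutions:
 u(c) = C1/cos(c)


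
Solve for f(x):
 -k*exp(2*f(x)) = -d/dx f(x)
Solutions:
 f(x) = log(-sqrt(-1/(C1 + k*x))) - log(2)/2
 f(x) = log(-1/(C1 + k*x))/2 - log(2)/2


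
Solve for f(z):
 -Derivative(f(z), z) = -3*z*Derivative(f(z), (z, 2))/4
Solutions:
 f(z) = C1 + C2*z^(7/3)


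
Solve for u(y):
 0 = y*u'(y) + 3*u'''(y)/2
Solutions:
 u(y) = C1 + Integral(C2*airyai(-2^(1/3)*3^(2/3)*y/3) + C3*airybi(-2^(1/3)*3^(2/3)*y/3), y)


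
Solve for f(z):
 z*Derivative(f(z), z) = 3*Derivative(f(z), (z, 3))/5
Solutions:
 f(z) = C1 + Integral(C2*airyai(3^(2/3)*5^(1/3)*z/3) + C3*airybi(3^(2/3)*5^(1/3)*z/3), z)


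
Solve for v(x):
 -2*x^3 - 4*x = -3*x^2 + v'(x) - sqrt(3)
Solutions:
 v(x) = C1 - x^4/2 + x^3 - 2*x^2 + sqrt(3)*x


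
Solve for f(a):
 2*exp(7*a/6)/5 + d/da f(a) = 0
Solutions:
 f(a) = C1 - 12*exp(7*a/6)/35


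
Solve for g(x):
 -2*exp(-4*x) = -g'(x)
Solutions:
 g(x) = C1 - exp(-4*x)/2


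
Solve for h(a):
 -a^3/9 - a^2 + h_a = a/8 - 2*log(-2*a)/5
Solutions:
 h(a) = C1 + a^4/36 + a^3/3 + a^2/16 - 2*a*log(-a)/5 + 2*a*(1 - log(2))/5


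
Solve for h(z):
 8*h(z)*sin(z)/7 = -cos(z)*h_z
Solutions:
 h(z) = C1*cos(z)^(8/7)


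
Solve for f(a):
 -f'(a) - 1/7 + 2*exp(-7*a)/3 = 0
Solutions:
 f(a) = C1 - a/7 - 2*exp(-7*a)/21


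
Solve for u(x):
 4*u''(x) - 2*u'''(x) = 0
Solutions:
 u(x) = C1 + C2*x + C3*exp(2*x)


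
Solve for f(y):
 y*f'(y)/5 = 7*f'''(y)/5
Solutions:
 f(y) = C1 + Integral(C2*airyai(7^(2/3)*y/7) + C3*airybi(7^(2/3)*y/7), y)


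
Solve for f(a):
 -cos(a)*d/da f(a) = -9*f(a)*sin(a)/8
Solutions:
 f(a) = C1/cos(a)^(9/8)


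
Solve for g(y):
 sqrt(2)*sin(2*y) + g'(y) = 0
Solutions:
 g(y) = C1 + sqrt(2)*cos(2*y)/2


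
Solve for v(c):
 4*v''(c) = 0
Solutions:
 v(c) = C1 + C2*c


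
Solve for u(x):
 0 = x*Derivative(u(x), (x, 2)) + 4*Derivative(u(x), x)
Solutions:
 u(x) = C1 + C2/x^3


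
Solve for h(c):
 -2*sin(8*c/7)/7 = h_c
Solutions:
 h(c) = C1 + cos(8*c/7)/4


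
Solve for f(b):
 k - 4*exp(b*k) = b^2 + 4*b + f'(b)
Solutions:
 f(b) = C1 - b^3/3 - 2*b^2 + b*k - 4*exp(b*k)/k


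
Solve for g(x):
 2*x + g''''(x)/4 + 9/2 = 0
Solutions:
 g(x) = C1 + C2*x + C3*x^2 + C4*x^3 - x^5/15 - 3*x^4/4


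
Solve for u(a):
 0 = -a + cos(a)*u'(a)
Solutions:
 u(a) = C1 + Integral(a/cos(a), a)


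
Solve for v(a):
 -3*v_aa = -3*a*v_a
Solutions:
 v(a) = C1 + C2*erfi(sqrt(2)*a/2)


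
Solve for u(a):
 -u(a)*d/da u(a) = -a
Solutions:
 u(a) = -sqrt(C1 + a^2)
 u(a) = sqrt(C1 + a^2)


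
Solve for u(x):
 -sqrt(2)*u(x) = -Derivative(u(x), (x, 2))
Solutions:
 u(x) = C1*exp(-2^(1/4)*x) + C2*exp(2^(1/4)*x)


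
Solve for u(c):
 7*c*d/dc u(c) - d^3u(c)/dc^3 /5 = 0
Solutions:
 u(c) = C1 + Integral(C2*airyai(35^(1/3)*c) + C3*airybi(35^(1/3)*c), c)


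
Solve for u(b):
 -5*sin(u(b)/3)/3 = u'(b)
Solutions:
 5*b/3 + 3*log(cos(u(b)/3) - 1)/2 - 3*log(cos(u(b)/3) + 1)/2 = C1


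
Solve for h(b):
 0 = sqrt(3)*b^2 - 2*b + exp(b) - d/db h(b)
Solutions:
 h(b) = C1 + sqrt(3)*b^3/3 - b^2 + exp(b)


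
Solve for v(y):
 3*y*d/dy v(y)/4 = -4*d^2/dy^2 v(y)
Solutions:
 v(y) = C1 + C2*erf(sqrt(6)*y/8)


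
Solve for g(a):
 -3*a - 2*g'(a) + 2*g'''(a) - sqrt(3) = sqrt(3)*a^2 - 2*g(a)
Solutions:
 g(a) = C1*exp(6^(1/3)*a*(2*3^(1/3)/(sqrt(69) + 9)^(1/3) + 2^(1/3)*(sqrt(69) + 9)^(1/3))/12)*sin(2^(1/3)*3^(1/6)*a*(-2^(1/3)*3^(2/3)*(sqrt(69) + 9)^(1/3) + 6/(sqrt(69) + 9)^(1/3))/12) + C2*exp(6^(1/3)*a*(2*3^(1/3)/(sqrt(69) + 9)^(1/3) + 2^(1/3)*(sqrt(69) + 9)^(1/3))/12)*cos(2^(1/3)*3^(1/6)*a*(-2^(1/3)*3^(2/3)*(sqrt(69) + 9)^(1/3) + 6/(sqrt(69) + 9)^(1/3))/12) + C3*exp(-6^(1/3)*a*(2*3^(1/3)/(sqrt(69) + 9)^(1/3) + 2^(1/3)*(sqrt(69) + 9)^(1/3))/6) + sqrt(3)*a^2/2 + 3*a/2 + sqrt(3)*a + 3/2 + 3*sqrt(3)/2


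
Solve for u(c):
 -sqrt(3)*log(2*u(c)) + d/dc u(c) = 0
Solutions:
 -sqrt(3)*Integral(1/(log(_y) + log(2)), (_y, u(c)))/3 = C1 - c


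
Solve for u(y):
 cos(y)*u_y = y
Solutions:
 u(y) = C1 + Integral(y/cos(y), y)


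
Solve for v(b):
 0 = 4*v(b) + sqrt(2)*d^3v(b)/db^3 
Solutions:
 v(b) = C3*exp(-sqrt(2)*b) + (C1*sin(sqrt(6)*b/2) + C2*cos(sqrt(6)*b/2))*exp(sqrt(2)*b/2)


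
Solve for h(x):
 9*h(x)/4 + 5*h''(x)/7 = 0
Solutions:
 h(x) = C1*sin(3*sqrt(35)*x/10) + C2*cos(3*sqrt(35)*x/10)


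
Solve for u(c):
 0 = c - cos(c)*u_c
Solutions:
 u(c) = C1 + Integral(c/cos(c), c)


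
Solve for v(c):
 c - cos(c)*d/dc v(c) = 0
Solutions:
 v(c) = C1 + Integral(c/cos(c), c)


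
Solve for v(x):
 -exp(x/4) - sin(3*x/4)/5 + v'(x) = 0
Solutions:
 v(x) = C1 + 4*exp(x/4) - 4*cos(3*x/4)/15


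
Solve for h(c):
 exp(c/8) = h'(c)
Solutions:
 h(c) = C1 + 8*exp(c/8)


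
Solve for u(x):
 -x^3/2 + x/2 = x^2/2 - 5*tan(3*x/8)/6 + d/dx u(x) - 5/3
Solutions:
 u(x) = C1 - x^4/8 - x^3/6 + x^2/4 + 5*x/3 - 20*log(cos(3*x/8))/9


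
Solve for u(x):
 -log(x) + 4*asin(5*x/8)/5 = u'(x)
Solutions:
 u(x) = C1 - x*log(x) + 4*x*asin(5*x/8)/5 + x + 4*sqrt(64 - 25*x^2)/25


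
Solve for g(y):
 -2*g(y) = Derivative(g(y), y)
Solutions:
 g(y) = C1*exp(-2*y)


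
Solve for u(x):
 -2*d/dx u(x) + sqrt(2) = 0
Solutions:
 u(x) = C1 + sqrt(2)*x/2


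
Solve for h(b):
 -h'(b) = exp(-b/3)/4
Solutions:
 h(b) = C1 + 3*exp(-b/3)/4


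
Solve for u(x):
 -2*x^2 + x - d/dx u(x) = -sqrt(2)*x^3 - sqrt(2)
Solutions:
 u(x) = C1 + sqrt(2)*x^4/4 - 2*x^3/3 + x^2/2 + sqrt(2)*x


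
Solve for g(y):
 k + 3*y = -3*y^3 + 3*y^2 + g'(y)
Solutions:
 g(y) = C1 + k*y + 3*y^4/4 - y^3 + 3*y^2/2


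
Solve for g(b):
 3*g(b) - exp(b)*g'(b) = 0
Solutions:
 g(b) = C1*exp(-3*exp(-b))


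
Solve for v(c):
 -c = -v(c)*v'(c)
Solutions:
 v(c) = -sqrt(C1 + c^2)
 v(c) = sqrt(C1 + c^2)


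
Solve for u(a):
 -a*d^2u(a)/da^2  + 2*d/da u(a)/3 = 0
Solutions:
 u(a) = C1 + C2*a^(5/3)


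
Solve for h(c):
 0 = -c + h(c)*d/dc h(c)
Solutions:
 h(c) = -sqrt(C1 + c^2)
 h(c) = sqrt(C1 + c^2)


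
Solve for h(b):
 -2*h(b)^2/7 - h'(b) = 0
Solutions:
 h(b) = 7/(C1 + 2*b)


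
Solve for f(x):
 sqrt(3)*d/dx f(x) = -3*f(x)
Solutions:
 f(x) = C1*exp(-sqrt(3)*x)


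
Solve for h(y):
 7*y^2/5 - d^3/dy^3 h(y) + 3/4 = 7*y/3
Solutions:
 h(y) = C1 + C2*y + C3*y^2 + 7*y^5/300 - 7*y^4/72 + y^3/8


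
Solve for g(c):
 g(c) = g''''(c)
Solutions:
 g(c) = C1*exp(-c) + C2*exp(c) + C3*sin(c) + C4*cos(c)


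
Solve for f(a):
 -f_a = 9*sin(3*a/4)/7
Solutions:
 f(a) = C1 + 12*cos(3*a/4)/7


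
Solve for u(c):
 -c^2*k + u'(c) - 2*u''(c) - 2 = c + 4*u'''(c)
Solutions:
 u(c) = C1 + C2*exp(c*(-1 + sqrt(5))/4) + C3*exp(-c*(1 + sqrt(5))/4) + c^3*k/3 + 2*c^2*k + c^2/2 + 16*c*k + 4*c


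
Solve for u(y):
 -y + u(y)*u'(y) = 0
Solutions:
 u(y) = -sqrt(C1 + y^2)
 u(y) = sqrt(C1 + y^2)


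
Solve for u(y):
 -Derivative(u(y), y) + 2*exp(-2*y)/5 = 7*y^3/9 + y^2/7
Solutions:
 u(y) = C1 - 7*y^4/36 - y^3/21 - exp(-2*y)/5


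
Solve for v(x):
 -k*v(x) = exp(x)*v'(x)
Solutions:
 v(x) = C1*exp(k*exp(-x))


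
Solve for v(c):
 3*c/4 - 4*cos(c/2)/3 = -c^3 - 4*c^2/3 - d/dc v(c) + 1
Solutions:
 v(c) = C1 - c^4/4 - 4*c^3/9 - 3*c^2/8 + c + 8*sin(c/2)/3


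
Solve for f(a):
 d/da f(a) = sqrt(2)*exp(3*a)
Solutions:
 f(a) = C1 + sqrt(2)*exp(3*a)/3


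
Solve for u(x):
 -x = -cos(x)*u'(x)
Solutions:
 u(x) = C1 + Integral(x/cos(x), x)


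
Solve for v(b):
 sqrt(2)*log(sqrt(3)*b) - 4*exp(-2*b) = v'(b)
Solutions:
 v(b) = C1 + sqrt(2)*b*log(b) + sqrt(2)*b*(-1 + log(3)/2) + 2*exp(-2*b)


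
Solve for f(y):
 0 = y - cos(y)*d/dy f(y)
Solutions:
 f(y) = C1 + Integral(y/cos(y), y)


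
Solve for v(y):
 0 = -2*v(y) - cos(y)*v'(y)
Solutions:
 v(y) = C1*(sin(y) - 1)/(sin(y) + 1)


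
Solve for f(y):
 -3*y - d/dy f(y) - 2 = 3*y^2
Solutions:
 f(y) = C1 - y^3 - 3*y^2/2 - 2*y


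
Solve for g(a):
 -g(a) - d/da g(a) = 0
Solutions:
 g(a) = C1*exp(-a)


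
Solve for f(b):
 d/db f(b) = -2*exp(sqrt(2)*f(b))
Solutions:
 f(b) = sqrt(2)*(2*log(1/(C1 + 2*b)) - log(2))/4


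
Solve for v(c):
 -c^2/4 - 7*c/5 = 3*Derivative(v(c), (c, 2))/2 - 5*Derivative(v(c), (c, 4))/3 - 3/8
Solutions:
 v(c) = C1 + C2*c + C3*exp(-3*sqrt(10)*c/10) + C4*exp(3*sqrt(10)*c/10) - c^4/72 - 7*c^3/45 - 13*c^2/216


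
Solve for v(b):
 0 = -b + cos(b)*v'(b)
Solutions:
 v(b) = C1 + Integral(b/cos(b), b)


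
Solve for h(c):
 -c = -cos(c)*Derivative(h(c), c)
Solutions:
 h(c) = C1 + Integral(c/cos(c), c)


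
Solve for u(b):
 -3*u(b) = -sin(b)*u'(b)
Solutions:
 u(b) = C1*(cos(b) - 1)^(3/2)/(cos(b) + 1)^(3/2)


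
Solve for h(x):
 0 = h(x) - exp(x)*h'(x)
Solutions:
 h(x) = C1*exp(-exp(-x))


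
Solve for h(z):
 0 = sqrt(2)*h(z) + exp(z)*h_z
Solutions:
 h(z) = C1*exp(sqrt(2)*exp(-z))


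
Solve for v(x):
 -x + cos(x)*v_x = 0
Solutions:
 v(x) = C1 + Integral(x/cos(x), x)


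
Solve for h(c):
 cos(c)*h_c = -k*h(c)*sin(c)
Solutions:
 h(c) = C1*exp(k*log(cos(c)))


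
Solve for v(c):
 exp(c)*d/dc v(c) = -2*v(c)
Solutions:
 v(c) = C1*exp(2*exp(-c))


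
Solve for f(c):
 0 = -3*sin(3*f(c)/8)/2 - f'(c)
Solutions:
 3*c/2 + 4*log(cos(3*f(c)/8) - 1)/3 - 4*log(cos(3*f(c)/8) + 1)/3 = C1


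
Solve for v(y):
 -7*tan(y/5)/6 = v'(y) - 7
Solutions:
 v(y) = C1 + 7*y + 35*log(cos(y/5))/6


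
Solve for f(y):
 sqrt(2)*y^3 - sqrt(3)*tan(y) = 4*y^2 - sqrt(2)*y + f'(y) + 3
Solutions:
 f(y) = C1 + sqrt(2)*y^4/4 - 4*y^3/3 + sqrt(2)*y^2/2 - 3*y + sqrt(3)*log(cos(y))


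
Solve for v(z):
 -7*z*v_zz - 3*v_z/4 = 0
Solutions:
 v(z) = C1 + C2*z^(25/28)


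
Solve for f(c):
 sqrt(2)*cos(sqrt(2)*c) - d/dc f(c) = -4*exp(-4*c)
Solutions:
 f(c) = C1 + sin(sqrt(2)*c) - exp(-4*c)


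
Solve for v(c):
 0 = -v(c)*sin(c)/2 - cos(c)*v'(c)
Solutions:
 v(c) = C1*sqrt(cos(c))


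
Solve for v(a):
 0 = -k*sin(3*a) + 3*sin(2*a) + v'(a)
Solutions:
 v(a) = C1 - k*cos(3*a)/3 + 3*cos(2*a)/2


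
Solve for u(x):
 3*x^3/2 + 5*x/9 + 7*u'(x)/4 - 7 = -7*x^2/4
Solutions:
 u(x) = C1 - 3*x^4/14 - x^3/3 - 10*x^2/63 + 4*x


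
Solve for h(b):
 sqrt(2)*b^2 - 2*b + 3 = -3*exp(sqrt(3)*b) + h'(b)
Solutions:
 h(b) = C1 + sqrt(2)*b^3/3 - b^2 + 3*b + sqrt(3)*exp(sqrt(3)*b)


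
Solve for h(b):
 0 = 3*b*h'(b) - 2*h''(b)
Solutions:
 h(b) = C1 + C2*erfi(sqrt(3)*b/2)


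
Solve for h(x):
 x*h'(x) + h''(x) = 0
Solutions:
 h(x) = C1 + C2*erf(sqrt(2)*x/2)


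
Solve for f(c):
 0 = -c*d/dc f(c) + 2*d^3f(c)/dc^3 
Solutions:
 f(c) = C1 + Integral(C2*airyai(2^(2/3)*c/2) + C3*airybi(2^(2/3)*c/2), c)


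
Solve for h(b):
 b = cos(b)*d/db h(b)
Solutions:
 h(b) = C1 + Integral(b/cos(b), b)


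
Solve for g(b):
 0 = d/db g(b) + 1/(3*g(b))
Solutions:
 g(b) = -sqrt(C1 - 6*b)/3
 g(b) = sqrt(C1 - 6*b)/3


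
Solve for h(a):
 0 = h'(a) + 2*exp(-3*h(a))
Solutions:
 h(a) = log(C1 - 6*a)/3
 h(a) = log((-3^(1/3) - 3^(5/6)*I)*(C1 - 2*a)^(1/3)/2)
 h(a) = log((-3^(1/3) + 3^(5/6)*I)*(C1 - 2*a)^(1/3)/2)


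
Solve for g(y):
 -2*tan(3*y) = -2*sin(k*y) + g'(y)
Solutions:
 g(y) = C1 + 2*Piecewise((-cos(k*y)/k, Ne(k, 0)), (0, True)) + 2*log(cos(3*y))/3


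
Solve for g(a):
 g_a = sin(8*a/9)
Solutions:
 g(a) = C1 - 9*cos(8*a/9)/8


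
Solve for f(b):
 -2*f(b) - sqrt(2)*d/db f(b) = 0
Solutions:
 f(b) = C1*exp(-sqrt(2)*b)


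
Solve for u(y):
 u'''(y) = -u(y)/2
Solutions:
 u(y) = C3*exp(-2^(2/3)*y/2) + (C1*sin(2^(2/3)*sqrt(3)*y/4) + C2*cos(2^(2/3)*sqrt(3)*y/4))*exp(2^(2/3)*y/4)


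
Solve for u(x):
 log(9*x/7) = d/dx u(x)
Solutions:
 u(x) = C1 + x*log(x) - x + x*log(9/7)


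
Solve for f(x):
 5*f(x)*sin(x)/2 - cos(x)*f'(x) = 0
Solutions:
 f(x) = C1/cos(x)^(5/2)


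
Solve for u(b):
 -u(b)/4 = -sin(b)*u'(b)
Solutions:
 u(b) = C1*(cos(b) - 1)^(1/8)/(cos(b) + 1)^(1/8)


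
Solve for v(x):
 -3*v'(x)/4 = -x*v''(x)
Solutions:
 v(x) = C1 + C2*x^(7/4)


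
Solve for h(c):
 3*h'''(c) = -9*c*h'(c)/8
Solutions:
 h(c) = C1 + Integral(C2*airyai(-3^(1/3)*c/2) + C3*airybi(-3^(1/3)*c/2), c)


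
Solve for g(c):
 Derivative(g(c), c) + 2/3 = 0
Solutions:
 g(c) = C1 - 2*c/3


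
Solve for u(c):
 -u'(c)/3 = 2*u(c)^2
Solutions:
 u(c) = 1/(C1 + 6*c)


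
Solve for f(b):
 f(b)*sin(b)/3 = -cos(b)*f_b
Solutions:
 f(b) = C1*cos(b)^(1/3)


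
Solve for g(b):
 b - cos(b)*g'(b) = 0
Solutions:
 g(b) = C1 + Integral(b/cos(b), b)


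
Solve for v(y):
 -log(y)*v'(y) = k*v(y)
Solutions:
 v(y) = C1*exp(-k*li(y))


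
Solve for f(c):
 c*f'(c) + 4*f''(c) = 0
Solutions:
 f(c) = C1 + C2*erf(sqrt(2)*c/4)


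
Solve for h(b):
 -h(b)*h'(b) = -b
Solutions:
 h(b) = -sqrt(C1 + b^2)
 h(b) = sqrt(C1 + b^2)


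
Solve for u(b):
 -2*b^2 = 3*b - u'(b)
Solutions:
 u(b) = C1 + 2*b^3/3 + 3*b^2/2


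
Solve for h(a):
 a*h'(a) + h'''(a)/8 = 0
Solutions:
 h(a) = C1 + Integral(C2*airyai(-2*a) + C3*airybi(-2*a), a)


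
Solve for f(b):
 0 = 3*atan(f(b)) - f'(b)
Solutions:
 Integral(1/atan(_y), (_y, f(b))) = C1 + 3*b


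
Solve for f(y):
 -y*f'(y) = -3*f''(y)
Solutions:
 f(y) = C1 + C2*erfi(sqrt(6)*y/6)


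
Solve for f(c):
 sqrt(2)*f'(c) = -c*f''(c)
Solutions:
 f(c) = C1 + C2*c^(1 - sqrt(2))


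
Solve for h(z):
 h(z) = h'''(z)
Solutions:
 h(z) = C3*exp(z) + (C1*sin(sqrt(3)*z/2) + C2*cos(sqrt(3)*z/2))*exp(-z/2)


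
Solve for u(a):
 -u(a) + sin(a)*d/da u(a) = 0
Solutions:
 u(a) = C1*sqrt(cos(a) - 1)/sqrt(cos(a) + 1)


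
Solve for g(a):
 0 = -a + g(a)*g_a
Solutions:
 g(a) = -sqrt(C1 + a^2)
 g(a) = sqrt(C1 + a^2)


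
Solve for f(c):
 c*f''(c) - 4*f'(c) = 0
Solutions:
 f(c) = C1 + C2*c^5


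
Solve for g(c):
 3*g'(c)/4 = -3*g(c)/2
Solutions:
 g(c) = C1*exp(-2*c)


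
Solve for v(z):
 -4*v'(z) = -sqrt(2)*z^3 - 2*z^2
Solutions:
 v(z) = C1 + sqrt(2)*z^4/16 + z^3/6


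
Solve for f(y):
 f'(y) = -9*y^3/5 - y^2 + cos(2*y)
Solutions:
 f(y) = C1 - 9*y^4/20 - y^3/3 + sin(2*y)/2


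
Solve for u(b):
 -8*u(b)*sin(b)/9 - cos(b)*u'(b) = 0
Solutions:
 u(b) = C1*cos(b)^(8/9)


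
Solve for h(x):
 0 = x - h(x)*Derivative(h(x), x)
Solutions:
 h(x) = -sqrt(C1 + x^2)
 h(x) = sqrt(C1 + x^2)


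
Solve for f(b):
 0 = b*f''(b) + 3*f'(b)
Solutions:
 f(b) = C1 + C2/b^2


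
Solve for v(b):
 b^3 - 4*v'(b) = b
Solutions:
 v(b) = C1 + b^4/16 - b^2/8


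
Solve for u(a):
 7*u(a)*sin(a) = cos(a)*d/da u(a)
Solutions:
 u(a) = C1/cos(a)^7


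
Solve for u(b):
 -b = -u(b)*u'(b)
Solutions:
 u(b) = -sqrt(C1 + b^2)
 u(b) = sqrt(C1 + b^2)


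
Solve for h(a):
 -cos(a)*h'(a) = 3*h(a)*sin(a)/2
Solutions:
 h(a) = C1*cos(a)^(3/2)


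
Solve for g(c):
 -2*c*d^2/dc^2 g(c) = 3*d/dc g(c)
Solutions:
 g(c) = C1 + C2/sqrt(c)


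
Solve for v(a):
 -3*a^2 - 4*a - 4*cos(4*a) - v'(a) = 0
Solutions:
 v(a) = C1 - a^3 - 2*a^2 - sin(4*a)


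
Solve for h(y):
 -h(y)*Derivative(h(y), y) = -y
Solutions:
 h(y) = -sqrt(C1 + y^2)
 h(y) = sqrt(C1 + y^2)


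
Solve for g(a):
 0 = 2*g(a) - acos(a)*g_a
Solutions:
 g(a) = C1*exp(2*Integral(1/acos(a), a))


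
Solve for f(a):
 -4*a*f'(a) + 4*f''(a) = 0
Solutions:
 f(a) = C1 + C2*erfi(sqrt(2)*a/2)


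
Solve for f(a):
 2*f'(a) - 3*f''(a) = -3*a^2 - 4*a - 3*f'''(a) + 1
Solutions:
 f(a) = C1 - a^3/2 - 13*a^2/4 - 19*a/4 + (C2*sin(sqrt(15)*a/6) + C3*cos(sqrt(15)*a/6))*exp(a/2)


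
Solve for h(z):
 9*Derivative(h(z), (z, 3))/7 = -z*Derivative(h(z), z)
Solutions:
 h(z) = C1 + Integral(C2*airyai(-21^(1/3)*z/3) + C3*airybi(-21^(1/3)*z/3), z)


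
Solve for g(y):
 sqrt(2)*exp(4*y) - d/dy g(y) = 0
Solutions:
 g(y) = C1 + sqrt(2)*exp(4*y)/4


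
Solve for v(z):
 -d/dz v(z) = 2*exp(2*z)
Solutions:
 v(z) = C1 - exp(2*z)


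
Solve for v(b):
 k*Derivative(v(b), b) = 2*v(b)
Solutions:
 v(b) = C1*exp(2*b/k)


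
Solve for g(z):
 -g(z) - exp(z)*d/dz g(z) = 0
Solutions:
 g(z) = C1*exp(exp(-z))


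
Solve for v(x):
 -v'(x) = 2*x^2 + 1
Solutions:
 v(x) = C1 - 2*x^3/3 - x


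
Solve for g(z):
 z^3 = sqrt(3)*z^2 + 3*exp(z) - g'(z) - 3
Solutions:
 g(z) = C1 - z^4/4 + sqrt(3)*z^3/3 - 3*z + 3*exp(z)


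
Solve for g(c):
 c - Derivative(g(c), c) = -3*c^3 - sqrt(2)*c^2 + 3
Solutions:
 g(c) = C1 + 3*c^4/4 + sqrt(2)*c^3/3 + c^2/2 - 3*c


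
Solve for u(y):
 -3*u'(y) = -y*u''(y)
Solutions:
 u(y) = C1 + C2*y^4


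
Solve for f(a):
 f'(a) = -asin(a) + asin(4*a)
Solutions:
 f(a) = C1 - a*asin(a) + a*asin(4*a) + sqrt(1 - 16*a^2)/4 - sqrt(1 - a^2)


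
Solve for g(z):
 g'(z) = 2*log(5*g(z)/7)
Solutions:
 -Integral(1/(log(_y) - log(7) + log(5)), (_y, g(z)))/2 = C1 - z


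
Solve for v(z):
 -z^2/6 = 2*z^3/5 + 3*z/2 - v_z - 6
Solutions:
 v(z) = C1 + z^4/10 + z^3/18 + 3*z^2/4 - 6*z


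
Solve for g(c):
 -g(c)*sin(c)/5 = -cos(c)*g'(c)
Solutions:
 g(c) = C1/cos(c)^(1/5)


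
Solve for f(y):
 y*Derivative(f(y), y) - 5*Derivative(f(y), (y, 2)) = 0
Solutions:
 f(y) = C1 + C2*erfi(sqrt(10)*y/10)


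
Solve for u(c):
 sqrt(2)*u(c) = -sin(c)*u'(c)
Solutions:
 u(c) = C1*(cos(c) + 1)^(sqrt(2)/2)/(cos(c) - 1)^(sqrt(2)/2)


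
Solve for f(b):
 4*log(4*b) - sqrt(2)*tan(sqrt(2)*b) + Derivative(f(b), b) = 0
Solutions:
 f(b) = C1 - 4*b*log(b) - 8*b*log(2) + 4*b - log(cos(sqrt(2)*b))


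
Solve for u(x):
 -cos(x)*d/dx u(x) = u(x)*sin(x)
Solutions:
 u(x) = C1*cos(x)


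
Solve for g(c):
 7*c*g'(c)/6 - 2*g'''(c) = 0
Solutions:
 g(c) = C1 + Integral(C2*airyai(126^(1/3)*c/6) + C3*airybi(126^(1/3)*c/6), c)


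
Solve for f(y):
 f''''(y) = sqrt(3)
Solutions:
 f(y) = C1 + C2*y + C3*y^2 + C4*y^3 + sqrt(3)*y^4/24


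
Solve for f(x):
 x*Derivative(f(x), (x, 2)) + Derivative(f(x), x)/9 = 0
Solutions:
 f(x) = C1 + C2*x^(8/9)


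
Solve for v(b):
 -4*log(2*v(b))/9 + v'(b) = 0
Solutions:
 -9*Integral(1/(log(_y) + log(2)), (_y, v(b)))/4 = C1 - b


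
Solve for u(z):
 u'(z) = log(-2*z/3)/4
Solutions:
 u(z) = C1 + z*log(-z)/4 + z*(-log(3) - 1 + log(2))/4


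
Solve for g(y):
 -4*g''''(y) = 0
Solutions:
 g(y) = C1 + C2*y + C3*y^2 + C4*y^3


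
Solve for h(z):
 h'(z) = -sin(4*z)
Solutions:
 h(z) = C1 + cos(4*z)/4


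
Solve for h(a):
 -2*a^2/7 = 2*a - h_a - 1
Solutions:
 h(a) = C1 + 2*a^3/21 + a^2 - a


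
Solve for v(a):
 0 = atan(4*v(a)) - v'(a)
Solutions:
 Integral(1/atan(4*_y), (_y, v(a))) = C1 + a


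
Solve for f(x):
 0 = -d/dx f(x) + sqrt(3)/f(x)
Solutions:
 f(x) = -sqrt(C1 + 2*sqrt(3)*x)
 f(x) = sqrt(C1 + 2*sqrt(3)*x)


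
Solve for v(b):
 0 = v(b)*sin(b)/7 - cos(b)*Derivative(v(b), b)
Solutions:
 v(b) = C1/cos(b)^(1/7)


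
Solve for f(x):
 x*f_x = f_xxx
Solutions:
 f(x) = C1 + Integral(C2*airyai(x) + C3*airybi(x), x)


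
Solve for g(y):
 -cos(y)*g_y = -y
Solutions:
 g(y) = C1 + Integral(y/cos(y), y)


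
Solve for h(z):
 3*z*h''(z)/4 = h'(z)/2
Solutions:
 h(z) = C1 + C2*z^(5/3)


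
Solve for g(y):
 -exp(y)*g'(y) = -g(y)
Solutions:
 g(y) = C1*exp(-exp(-y))


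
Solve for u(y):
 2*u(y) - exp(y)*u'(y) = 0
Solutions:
 u(y) = C1*exp(-2*exp(-y))


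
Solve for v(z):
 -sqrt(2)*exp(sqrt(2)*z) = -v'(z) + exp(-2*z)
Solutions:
 v(z) = C1 + exp(sqrt(2)*z) - exp(-2*z)/2


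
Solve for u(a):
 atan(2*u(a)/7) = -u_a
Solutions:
 Integral(1/atan(2*_y/7), (_y, u(a))) = C1 - a


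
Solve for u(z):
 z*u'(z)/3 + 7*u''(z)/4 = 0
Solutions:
 u(z) = C1 + C2*erf(sqrt(42)*z/21)


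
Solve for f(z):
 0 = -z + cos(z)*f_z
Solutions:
 f(z) = C1 + Integral(z/cos(z), z)


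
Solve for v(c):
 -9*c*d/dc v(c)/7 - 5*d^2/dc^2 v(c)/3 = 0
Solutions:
 v(c) = C1 + C2*erf(3*sqrt(210)*c/70)


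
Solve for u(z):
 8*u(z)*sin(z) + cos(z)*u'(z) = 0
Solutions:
 u(z) = C1*cos(z)^8


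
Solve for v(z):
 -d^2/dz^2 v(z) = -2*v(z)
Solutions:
 v(z) = C1*exp(-sqrt(2)*z) + C2*exp(sqrt(2)*z)


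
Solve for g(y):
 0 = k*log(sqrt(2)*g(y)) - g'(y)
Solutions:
 Integral(1/(2*log(_y) + log(2)), (_y, g(y))) = C1 + k*y/2


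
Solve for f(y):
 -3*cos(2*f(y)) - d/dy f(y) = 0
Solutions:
 f(y) = -asin((C1 + exp(12*y))/(C1 - exp(12*y)))/2 + pi/2
 f(y) = asin((C1 + exp(12*y))/(C1 - exp(12*y)))/2


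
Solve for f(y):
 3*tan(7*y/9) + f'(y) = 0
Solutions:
 f(y) = C1 + 27*log(cos(7*y/9))/7


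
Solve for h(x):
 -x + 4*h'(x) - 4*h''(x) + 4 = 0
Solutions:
 h(x) = C1 + C2*exp(x) + x^2/8 - 3*x/4


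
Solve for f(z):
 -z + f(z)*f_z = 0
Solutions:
 f(z) = -sqrt(C1 + z^2)
 f(z) = sqrt(C1 + z^2)


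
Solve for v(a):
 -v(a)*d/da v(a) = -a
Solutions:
 v(a) = -sqrt(C1 + a^2)
 v(a) = sqrt(C1 + a^2)


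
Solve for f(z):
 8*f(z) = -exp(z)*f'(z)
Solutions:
 f(z) = C1*exp(8*exp(-z))


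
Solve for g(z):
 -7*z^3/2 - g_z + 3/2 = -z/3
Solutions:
 g(z) = C1 - 7*z^4/8 + z^2/6 + 3*z/2


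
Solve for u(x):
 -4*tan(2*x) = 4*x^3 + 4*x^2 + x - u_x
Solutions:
 u(x) = C1 + x^4 + 4*x^3/3 + x^2/2 - 2*log(cos(2*x))


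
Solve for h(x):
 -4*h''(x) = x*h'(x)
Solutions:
 h(x) = C1 + C2*erf(sqrt(2)*x/4)


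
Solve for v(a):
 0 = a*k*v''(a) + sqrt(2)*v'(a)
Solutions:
 v(a) = C1 + a^(((re(k) - sqrt(2))*re(k) + im(k)^2)/(re(k)^2 + im(k)^2))*(C2*sin(sqrt(2)*log(a)*Abs(im(k))/(re(k)^2 + im(k)^2)) + C3*cos(sqrt(2)*log(a)*im(k)/(re(k)^2 + im(k)^2)))


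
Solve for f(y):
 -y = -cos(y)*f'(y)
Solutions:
 f(y) = C1 + Integral(y/cos(y), y)


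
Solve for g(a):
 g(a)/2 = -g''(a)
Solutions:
 g(a) = C1*sin(sqrt(2)*a/2) + C2*cos(sqrt(2)*a/2)


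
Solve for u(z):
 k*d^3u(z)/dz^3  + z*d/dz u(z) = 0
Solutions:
 u(z) = C1 + Integral(C2*airyai(z*(-1/k)^(1/3)) + C3*airybi(z*(-1/k)^(1/3)), z)


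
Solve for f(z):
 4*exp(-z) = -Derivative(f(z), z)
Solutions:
 f(z) = C1 + 4*exp(-z)


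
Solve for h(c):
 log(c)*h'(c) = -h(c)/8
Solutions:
 h(c) = C1*exp(-li(c)/8)


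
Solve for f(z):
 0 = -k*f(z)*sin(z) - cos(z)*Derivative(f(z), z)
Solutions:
 f(z) = C1*exp(k*log(cos(z)))


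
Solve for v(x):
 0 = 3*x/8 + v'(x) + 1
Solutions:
 v(x) = C1 - 3*x^2/16 - x


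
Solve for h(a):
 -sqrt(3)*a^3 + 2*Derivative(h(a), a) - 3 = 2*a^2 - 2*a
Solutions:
 h(a) = C1 + sqrt(3)*a^4/8 + a^3/3 - a^2/2 + 3*a/2


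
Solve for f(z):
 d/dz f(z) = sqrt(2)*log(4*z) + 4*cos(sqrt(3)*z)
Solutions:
 f(z) = C1 + sqrt(2)*z*(log(z) - 1) + 2*sqrt(2)*z*log(2) + 4*sqrt(3)*sin(sqrt(3)*z)/3


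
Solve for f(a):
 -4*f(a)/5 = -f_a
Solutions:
 f(a) = C1*exp(4*a/5)


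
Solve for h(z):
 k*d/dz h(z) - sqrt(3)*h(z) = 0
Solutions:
 h(z) = C1*exp(sqrt(3)*z/k)


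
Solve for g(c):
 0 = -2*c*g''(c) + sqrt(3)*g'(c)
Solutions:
 g(c) = C1 + C2*c^(sqrt(3)/2 + 1)


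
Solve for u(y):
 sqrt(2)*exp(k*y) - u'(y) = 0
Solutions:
 u(y) = C1 + sqrt(2)*exp(k*y)/k


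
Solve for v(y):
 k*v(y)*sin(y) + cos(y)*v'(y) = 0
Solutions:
 v(y) = C1*exp(k*log(cos(y)))


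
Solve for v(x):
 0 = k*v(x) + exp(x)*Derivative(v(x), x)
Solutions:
 v(x) = C1*exp(k*exp(-x))


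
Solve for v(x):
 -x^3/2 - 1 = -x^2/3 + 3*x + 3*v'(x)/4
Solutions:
 v(x) = C1 - x^4/6 + 4*x^3/27 - 2*x^2 - 4*x/3


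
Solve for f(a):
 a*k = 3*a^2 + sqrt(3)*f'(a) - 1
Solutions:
 f(a) = C1 - sqrt(3)*a^3/3 + sqrt(3)*a^2*k/6 + sqrt(3)*a/3


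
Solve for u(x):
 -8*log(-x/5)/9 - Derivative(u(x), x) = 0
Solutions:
 u(x) = C1 - 8*x*log(-x)/9 + 8*x*(1 + log(5))/9


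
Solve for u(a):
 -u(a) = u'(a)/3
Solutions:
 u(a) = C1*exp(-3*a)


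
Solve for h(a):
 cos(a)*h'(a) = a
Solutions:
 h(a) = C1 + Integral(a/cos(a), a)


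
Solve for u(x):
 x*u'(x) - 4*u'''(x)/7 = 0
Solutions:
 u(x) = C1 + Integral(C2*airyai(14^(1/3)*x/2) + C3*airybi(14^(1/3)*x/2), x)


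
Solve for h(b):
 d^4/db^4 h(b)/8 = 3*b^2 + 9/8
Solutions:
 h(b) = C1 + C2*b + C3*b^2 + C4*b^3 + b^6/15 + 3*b^4/8


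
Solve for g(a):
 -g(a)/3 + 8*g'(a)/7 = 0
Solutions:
 g(a) = C1*exp(7*a/24)


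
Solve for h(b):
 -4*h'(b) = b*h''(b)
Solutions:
 h(b) = C1 + C2/b^3


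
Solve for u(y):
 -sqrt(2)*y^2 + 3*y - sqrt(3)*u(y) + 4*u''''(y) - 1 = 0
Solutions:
 u(y) = C1*exp(-sqrt(2)*3^(1/8)*y/2) + C2*exp(sqrt(2)*3^(1/8)*y/2) + C3*sin(sqrt(2)*3^(1/8)*y/2) + C4*cos(sqrt(2)*3^(1/8)*y/2) - sqrt(6)*y^2/3 + sqrt(3)*y - sqrt(3)/3


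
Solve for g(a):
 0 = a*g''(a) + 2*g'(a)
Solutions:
 g(a) = C1 + C2/a


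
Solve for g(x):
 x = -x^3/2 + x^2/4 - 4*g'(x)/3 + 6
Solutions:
 g(x) = C1 - 3*x^4/32 + x^3/16 - 3*x^2/8 + 9*x/2


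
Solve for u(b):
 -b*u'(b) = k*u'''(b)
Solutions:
 u(b) = C1 + Integral(C2*airyai(b*(-1/k)^(1/3)) + C3*airybi(b*(-1/k)^(1/3)), b)


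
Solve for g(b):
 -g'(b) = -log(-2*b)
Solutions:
 g(b) = C1 + b*log(-b) + b*(-1 + log(2))


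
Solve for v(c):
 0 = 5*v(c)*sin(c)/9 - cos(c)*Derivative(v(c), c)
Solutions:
 v(c) = C1/cos(c)^(5/9)


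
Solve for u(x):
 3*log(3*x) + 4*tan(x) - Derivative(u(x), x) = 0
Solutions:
 u(x) = C1 + 3*x*log(x) - 3*x + 3*x*log(3) - 4*log(cos(x))


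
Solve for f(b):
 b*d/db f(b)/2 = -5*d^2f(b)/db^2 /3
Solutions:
 f(b) = C1 + C2*erf(sqrt(15)*b/10)


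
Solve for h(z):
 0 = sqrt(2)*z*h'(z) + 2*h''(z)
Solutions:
 h(z) = C1 + C2*erf(2^(1/4)*z/2)


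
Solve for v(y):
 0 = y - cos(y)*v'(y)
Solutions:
 v(y) = C1 + Integral(y/cos(y), y)


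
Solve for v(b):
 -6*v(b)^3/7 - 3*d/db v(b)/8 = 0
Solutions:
 v(b) = -sqrt(14)*sqrt(-1/(C1 - 16*b))/2
 v(b) = sqrt(14)*sqrt(-1/(C1 - 16*b))/2


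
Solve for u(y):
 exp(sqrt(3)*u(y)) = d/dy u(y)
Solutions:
 u(y) = sqrt(3)*(2*log(-1/(C1 + y)) - log(3))/6


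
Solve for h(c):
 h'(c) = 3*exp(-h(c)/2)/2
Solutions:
 h(c) = 2*log(C1 + 3*c/4)


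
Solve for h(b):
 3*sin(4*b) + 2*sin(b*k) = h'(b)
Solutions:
 h(b) = C1 - 3*cos(4*b)/4 - 2*cos(b*k)/k


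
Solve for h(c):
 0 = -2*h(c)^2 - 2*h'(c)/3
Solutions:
 h(c) = 1/(C1 + 3*c)


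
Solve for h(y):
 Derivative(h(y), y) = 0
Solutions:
 h(y) = C1


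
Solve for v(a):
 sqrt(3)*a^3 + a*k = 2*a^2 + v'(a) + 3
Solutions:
 v(a) = C1 + sqrt(3)*a^4/4 - 2*a^3/3 + a^2*k/2 - 3*a


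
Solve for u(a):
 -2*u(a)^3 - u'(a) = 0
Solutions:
 u(a) = -sqrt(2)*sqrt(-1/(C1 - 2*a))/2
 u(a) = sqrt(2)*sqrt(-1/(C1 - 2*a))/2


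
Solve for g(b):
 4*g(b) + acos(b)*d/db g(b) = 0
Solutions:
 g(b) = C1*exp(-4*Integral(1/acos(b), b))


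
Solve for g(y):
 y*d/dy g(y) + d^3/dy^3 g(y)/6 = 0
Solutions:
 g(y) = C1 + Integral(C2*airyai(-6^(1/3)*y) + C3*airybi(-6^(1/3)*y), y)


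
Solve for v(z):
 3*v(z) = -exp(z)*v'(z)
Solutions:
 v(z) = C1*exp(3*exp(-z))


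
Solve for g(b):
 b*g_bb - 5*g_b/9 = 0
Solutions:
 g(b) = C1 + C2*b^(14/9)


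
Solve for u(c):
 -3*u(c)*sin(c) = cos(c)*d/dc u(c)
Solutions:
 u(c) = C1*cos(c)^3


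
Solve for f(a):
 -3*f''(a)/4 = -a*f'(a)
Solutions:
 f(a) = C1 + C2*erfi(sqrt(6)*a/3)


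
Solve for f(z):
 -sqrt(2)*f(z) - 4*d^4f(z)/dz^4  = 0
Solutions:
 f(z) = (C1*sin(2^(1/8)*z/2) + C2*cos(2^(1/8)*z/2))*exp(-2^(1/8)*z/2) + (C3*sin(2^(1/8)*z/2) + C4*cos(2^(1/8)*z/2))*exp(2^(1/8)*z/2)


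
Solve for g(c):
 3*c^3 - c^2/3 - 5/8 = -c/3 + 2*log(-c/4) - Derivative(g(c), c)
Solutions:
 g(c) = C1 - 3*c^4/4 + c^3/9 - c^2/6 + 2*c*log(-c) + c*(-4*log(2) - 11/8)


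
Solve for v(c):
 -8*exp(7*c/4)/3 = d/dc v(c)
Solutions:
 v(c) = C1 - 32*exp(7*c/4)/21


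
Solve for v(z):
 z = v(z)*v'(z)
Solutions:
 v(z) = -sqrt(C1 + z^2)
 v(z) = sqrt(C1 + z^2)


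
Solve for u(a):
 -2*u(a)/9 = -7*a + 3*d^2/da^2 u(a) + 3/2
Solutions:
 u(a) = C1*sin(sqrt(6)*a/9) + C2*cos(sqrt(6)*a/9) + 63*a/2 - 27/4


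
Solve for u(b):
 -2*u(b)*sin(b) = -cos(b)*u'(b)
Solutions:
 u(b) = C1/cos(b)^2


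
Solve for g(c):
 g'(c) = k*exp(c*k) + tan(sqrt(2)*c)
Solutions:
 g(c) = C1 + k*Piecewise((exp(c*k)/k, Ne(k, 0)), (c, True)) - sqrt(2)*log(cos(sqrt(2)*c))/2


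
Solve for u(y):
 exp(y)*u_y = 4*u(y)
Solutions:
 u(y) = C1*exp(-4*exp(-y))


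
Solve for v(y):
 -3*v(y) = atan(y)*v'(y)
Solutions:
 v(y) = C1*exp(-3*Integral(1/atan(y), y))


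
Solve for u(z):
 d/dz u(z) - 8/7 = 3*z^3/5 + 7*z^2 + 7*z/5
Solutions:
 u(z) = C1 + 3*z^4/20 + 7*z^3/3 + 7*z^2/10 + 8*z/7


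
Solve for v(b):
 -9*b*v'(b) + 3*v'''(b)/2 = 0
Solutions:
 v(b) = C1 + Integral(C2*airyai(6^(1/3)*b) + C3*airybi(6^(1/3)*b), b)


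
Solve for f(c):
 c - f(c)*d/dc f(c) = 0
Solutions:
 f(c) = -sqrt(C1 + c^2)
 f(c) = sqrt(C1 + c^2)


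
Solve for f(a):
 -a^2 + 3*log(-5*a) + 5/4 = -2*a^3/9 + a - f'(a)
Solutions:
 f(a) = C1 - a^4/18 + a^3/3 + a^2/2 - 3*a*log(-a) + a*(7/4 - 3*log(5))


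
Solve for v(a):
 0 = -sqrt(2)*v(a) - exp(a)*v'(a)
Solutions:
 v(a) = C1*exp(sqrt(2)*exp(-a))


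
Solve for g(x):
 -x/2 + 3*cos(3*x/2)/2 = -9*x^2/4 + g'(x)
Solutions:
 g(x) = C1 + 3*x^3/4 - x^2/4 + sin(3*x/2)


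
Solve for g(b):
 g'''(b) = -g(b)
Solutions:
 g(b) = C3*exp(-b) + (C1*sin(sqrt(3)*b/2) + C2*cos(sqrt(3)*b/2))*exp(b/2)


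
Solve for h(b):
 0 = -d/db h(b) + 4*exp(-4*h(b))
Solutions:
 h(b) = log(-I*(C1 + 16*b)^(1/4))
 h(b) = log(I*(C1 + 16*b)^(1/4))
 h(b) = log(-(C1 + 16*b)^(1/4))
 h(b) = log(C1 + 16*b)/4


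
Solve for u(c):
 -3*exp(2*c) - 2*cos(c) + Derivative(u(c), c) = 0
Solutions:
 u(c) = C1 + 3*exp(2*c)/2 + 2*sin(c)


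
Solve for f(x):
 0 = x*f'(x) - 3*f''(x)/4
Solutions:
 f(x) = C1 + C2*erfi(sqrt(6)*x/3)


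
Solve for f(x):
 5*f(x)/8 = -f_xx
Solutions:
 f(x) = C1*sin(sqrt(10)*x/4) + C2*cos(sqrt(10)*x/4)


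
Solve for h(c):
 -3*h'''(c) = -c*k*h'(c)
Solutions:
 h(c) = C1 + Integral(C2*airyai(3^(2/3)*c*k^(1/3)/3) + C3*airybi(3^(2/3)*c*k^(1/3)/3), c)


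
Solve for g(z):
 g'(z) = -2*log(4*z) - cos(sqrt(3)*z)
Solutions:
 g(z) = C1 - 2*z*log(z) - 4*z*log(2) + 2*z - sqrt(3)*sin(sqrt(3)*z)/3


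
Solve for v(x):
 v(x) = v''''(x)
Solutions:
 v(x) = C1*exp(-x) + C2*exp(x) + C3*sin(x) + C4*cos(x)


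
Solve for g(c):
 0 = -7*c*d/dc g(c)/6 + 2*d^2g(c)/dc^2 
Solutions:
 g(c) = C1 + C2*erfi(sqrt(42)*c/12)


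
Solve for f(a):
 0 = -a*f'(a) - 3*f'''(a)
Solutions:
 f(a) = C1 + Integral(C2*airyai(-3^(2/3)*a/3) + C3*airybi(-3^(2/3)*a/3), a)


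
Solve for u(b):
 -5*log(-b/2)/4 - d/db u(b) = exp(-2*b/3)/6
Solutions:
 u(b) = C1 - 5*b*log(-b)/4 + 5*b*(log(2) + 1)/4 + exp(-2*b/3)/4


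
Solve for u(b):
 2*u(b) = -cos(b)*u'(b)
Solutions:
 u(b) = C1*(sin(b) - 1)/(sin(b) + 1)


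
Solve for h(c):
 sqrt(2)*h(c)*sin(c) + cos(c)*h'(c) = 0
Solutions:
 h(c) = C1*cos(c)^(sqrt(2))


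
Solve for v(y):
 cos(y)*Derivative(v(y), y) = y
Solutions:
 v(y) = C1 + Integral(y/cos(y), y)


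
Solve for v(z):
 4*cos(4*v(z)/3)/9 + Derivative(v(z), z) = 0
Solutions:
 4*z/9 - 3*log(sin(4*v(z)/3) - 1)/8 + 3*log(sin(4*v(z)/3) + 1)/8 = C1


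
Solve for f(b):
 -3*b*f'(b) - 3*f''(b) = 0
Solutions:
 f(b) = C1 + C2*erf(sqrt(2)*b/2)


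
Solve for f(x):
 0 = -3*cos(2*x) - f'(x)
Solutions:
 f(x) = C1 - 3*sin(2*x)/2


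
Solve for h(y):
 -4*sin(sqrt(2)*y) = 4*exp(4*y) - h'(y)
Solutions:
 h(y) = C1 + exp(4*y) - 2*sqrt(2)*cos(sqrt(2)*y)


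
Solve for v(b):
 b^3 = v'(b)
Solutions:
 v(b) = C1 + b^4/4


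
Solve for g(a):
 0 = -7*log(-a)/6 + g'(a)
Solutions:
 g(a) = C1 + 7*a*log(-a)/6 - 7*a/6


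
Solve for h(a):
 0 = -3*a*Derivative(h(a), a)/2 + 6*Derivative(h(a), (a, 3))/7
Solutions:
 h(a) = C1 + Integral(C2*airyai(14^(1/3)*a/2) + C3*airybi(14^(1/3)*a/2), a)


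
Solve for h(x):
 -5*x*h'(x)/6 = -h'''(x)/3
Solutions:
 h(x) = C1 + Integral(C2*airyai(2^(2/3)*5^(1/3)*x/2) + C3*airybi(2^(2/3)*5^(1/3)*x/2), x)
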